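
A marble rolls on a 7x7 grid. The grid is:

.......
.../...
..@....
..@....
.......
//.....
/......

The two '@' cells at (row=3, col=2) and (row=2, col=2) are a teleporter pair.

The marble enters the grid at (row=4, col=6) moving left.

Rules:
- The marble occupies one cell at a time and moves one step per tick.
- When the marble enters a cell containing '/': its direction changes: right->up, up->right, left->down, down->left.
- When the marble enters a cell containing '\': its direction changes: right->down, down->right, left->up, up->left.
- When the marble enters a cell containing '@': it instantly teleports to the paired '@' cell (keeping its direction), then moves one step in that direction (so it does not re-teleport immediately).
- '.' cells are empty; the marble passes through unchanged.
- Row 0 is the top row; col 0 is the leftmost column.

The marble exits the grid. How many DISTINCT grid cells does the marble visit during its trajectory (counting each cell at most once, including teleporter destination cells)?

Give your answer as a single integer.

Answer: 7

Derivation:
Step 1: enter (4,6), '.' pass, move left to (4,5)
Step 2: enter (4,5), '.' pass, move left to (4,4)
Step 3: enter (4,4), '.' pass, move left to (4,3)
Step 4: enter (4,3), '.' pass, move left to (4,2)
Step 5: enter (4,2), '.' pass, move left to (4,1)
Step 6: enter (4,1), '.' pass, move left to (4,0)
Step 7: enter (4,0), '.' pass, move left to (4,-1)
Step 8: at (4,-1) — EXIT via left edge, pos 4
Distinct cells visited: 7 (path length 7)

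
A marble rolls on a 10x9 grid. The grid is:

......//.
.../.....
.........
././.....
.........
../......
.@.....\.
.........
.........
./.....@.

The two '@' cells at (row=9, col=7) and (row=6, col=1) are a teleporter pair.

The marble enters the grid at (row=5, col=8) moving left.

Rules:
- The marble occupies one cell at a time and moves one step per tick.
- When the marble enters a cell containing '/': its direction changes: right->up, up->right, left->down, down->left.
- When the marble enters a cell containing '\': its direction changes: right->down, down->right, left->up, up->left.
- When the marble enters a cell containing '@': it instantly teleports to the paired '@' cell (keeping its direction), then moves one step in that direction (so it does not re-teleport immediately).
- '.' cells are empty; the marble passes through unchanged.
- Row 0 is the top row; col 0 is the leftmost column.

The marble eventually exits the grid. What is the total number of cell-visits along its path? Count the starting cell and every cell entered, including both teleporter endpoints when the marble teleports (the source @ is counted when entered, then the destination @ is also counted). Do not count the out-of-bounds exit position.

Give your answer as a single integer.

Answer: 11

Derivation:
Step 1: enter (5,8), '.' pass, move left to (5,7)
Step 2: enter (5,7), '.' pass, move left to (5,6)
Step 3: enter (5,6), '.' pass, move left to (5,5)
Step 4: enter (5,5), '.' pass, move left to (5,4)
Step 5: enter (5,4), '.' pass, move left to (5,3)
Step 6: enter (5,3), '.' pass, move left to (5,2)
Step 7: enter (5,2), '/' deflects left->down, move down to (6,2)
Step 8: enter (6,2), '.' pass, move down to (7,2)
Step 9: enter (7,2), '.' pass, move down to (8,2)
Step 10: enter (8,2), '.' pass, move down to (9,2)
Step 11: enter (9,2), '.' pass, move down to (10,2)
Step 12: at (10,2) — EXIT via bottom edge, pos 2
Path length (cell visits): 11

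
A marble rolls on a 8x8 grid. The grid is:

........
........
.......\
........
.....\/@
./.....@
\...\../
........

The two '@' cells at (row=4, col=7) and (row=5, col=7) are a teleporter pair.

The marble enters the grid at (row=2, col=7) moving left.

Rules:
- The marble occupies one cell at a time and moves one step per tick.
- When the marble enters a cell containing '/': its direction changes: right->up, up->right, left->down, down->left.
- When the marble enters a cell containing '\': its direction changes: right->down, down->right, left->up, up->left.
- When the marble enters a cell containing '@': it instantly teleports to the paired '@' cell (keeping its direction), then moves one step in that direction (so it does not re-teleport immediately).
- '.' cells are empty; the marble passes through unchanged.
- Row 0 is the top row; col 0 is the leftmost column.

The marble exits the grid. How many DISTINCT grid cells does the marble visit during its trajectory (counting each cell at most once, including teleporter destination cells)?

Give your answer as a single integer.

Answer: 3

Derivation:
Step 1: enter (2,7), '\' deflects left->up, move up to (1,7)
Step 2: enter (1,7), '.' pass, move up to (0,7)
Step 3: enter (0,7), '.' pass, move up to (-1,7)
Step 4: at (-1,7) — EXIT via top edge, pos 7
Distinct cells visited: 3 (path length 3)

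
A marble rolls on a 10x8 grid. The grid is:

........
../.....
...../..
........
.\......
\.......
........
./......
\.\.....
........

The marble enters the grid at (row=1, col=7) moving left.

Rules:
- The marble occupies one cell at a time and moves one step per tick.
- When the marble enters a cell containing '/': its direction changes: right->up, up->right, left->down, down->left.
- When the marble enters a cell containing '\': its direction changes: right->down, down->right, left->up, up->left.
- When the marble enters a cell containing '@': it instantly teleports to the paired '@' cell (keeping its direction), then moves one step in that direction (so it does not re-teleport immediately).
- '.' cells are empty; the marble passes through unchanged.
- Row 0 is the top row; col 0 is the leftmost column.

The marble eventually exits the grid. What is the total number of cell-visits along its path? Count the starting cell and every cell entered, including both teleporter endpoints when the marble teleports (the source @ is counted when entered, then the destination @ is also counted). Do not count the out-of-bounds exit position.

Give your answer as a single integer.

Step 1: enter (1,7), '.' pass, move left to (1,6)
Step 2: enter (1,6), '.' pass, move left to (1,5)
Step 3: enter (1,5), '.' pass, move left to (1,4)
Step 4: enter (1,4), '.' pass, move left to (1,3)
Step 5: enter (1,3), '.' pass, move left to (1,2)
Step 6: enter (1,2), '/' deflects left->down, move down to (2,2)
Step 7: enter (2,2), '.' pass, move down to (3,2)
Step 8: enter (3,2), '.' pass, move down to (4,2)
Step 9: enter (4,2), '.' pass, move down to (5,2)
Step 10: enter (5,2), '.' pass, move down to (6,2)
Step 11: enter (6,2), '.' pass, move down to (7,2)
Step 12: enter (7,2), '.' pass, move down to (8,2)
Step 13: enter (8,2), '\' deflects down->right, move right to (8,3)
Step 14: enter (8,3), '.' pass, move right to (8,4)
Step 15: enter (8,4), '.' pass, move right to (8,5)
Step 16: enter (8,5), '.' pass, move right to (8,6)
Step 17: enter (8,6), '.' pass, move right to (8,7)
Step 18: enter (8,7), '.' pass, move right to (8,8)
Step 19: at (8,8) — EXIT via right edge, pos 8
Path length (cell visits): 18

Answer: 18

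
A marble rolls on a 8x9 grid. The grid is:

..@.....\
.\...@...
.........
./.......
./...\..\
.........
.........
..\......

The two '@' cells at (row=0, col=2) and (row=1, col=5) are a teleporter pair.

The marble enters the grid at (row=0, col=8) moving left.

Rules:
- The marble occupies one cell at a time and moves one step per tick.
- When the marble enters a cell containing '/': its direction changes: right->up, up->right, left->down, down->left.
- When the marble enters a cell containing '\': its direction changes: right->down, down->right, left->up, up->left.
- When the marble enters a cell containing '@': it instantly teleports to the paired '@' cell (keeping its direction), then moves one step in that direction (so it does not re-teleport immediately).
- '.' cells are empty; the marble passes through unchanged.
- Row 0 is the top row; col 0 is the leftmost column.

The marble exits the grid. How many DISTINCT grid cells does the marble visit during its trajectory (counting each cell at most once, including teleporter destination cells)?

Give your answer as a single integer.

Step 1: enter (0,8), '\' deflects left->up, move up to (-1,8)
Step 2: at (-1,8) — EXIT via top edge, pos 8
Distinct cells visited: 1 (path length 1)

Answer: 1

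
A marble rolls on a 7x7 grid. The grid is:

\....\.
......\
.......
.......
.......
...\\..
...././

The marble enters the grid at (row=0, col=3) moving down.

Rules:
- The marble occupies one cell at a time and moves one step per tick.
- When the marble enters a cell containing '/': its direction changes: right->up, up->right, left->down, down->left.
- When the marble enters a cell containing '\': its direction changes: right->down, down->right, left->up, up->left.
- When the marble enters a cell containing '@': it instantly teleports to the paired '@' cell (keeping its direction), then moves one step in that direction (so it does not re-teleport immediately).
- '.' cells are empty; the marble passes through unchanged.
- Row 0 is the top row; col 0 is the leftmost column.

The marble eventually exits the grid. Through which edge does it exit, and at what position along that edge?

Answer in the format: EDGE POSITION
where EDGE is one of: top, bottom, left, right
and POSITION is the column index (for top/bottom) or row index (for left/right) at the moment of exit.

Answer: left 6

Derivation:
Step 1: enter (0,3), '.' pass, move down to (1,3)
Step 2: enter (1,3), '.' pass, move down to (2,3)
Step 3: enter (2,3), '.' pass, move down to (3,3)
Step 4: enter (3,3), '.' pass, move down to (4,3)
Step 5: enter (4,3), '.' pass, move down to (5,3)
Step 6: enter (5,3), '\' deflects down->right, move right to (5,4)
Step 7: enter (5,4), '\' deflects right->down, move down to (6,4)
Step 8: enter (6,4), '/' deflects down->left, move left to (6,3)
Step 9: enter (6,3), '.' pass, move left to (6,2)
Step 10: enter (6,2), '.' pass, move left to (6,1)
Step 11: enter (6,1), '.' pass, move left to (6,0)
Step 12: enter (6,0), '.' pass, move left to (6,-1)
Step 13: at (6,-1) — EXIT via left edge, pos 6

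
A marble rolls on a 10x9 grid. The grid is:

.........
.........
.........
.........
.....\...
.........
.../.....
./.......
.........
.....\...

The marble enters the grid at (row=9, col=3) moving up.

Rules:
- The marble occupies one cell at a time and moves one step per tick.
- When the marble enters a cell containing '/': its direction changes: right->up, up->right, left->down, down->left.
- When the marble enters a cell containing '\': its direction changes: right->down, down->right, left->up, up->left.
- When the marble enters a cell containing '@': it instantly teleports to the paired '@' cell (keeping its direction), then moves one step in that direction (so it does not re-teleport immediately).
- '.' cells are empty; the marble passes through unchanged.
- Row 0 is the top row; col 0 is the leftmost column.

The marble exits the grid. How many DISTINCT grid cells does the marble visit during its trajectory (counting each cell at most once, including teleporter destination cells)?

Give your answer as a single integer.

Step 1: enter (9,3), '.' pass, move up to (8,3)
Step 2: enter (8,3), '.' pass, move up to (7,3)
Step 3: enter (7,3), '.' pass, move up to (6,3)
Step 4: enter (6,3), '/' deflects up->right, move right to (6,4)
Step 5: enter (6,4), '.' pass, move right to (6,5)
Step 6: enter (6,5), '.' pass, move right to (6,6)
Step 7: enter (6,6), '.' pass, move right to (6,7)
Step 8: enter (6,7), '.' pass, move right to (6,8)
Step 9: enter (6,8), '.' pass, move right to (6,9)
Step 10: at (6,9) — EXIT via right edge, pos 6
Distinct cells visited: 9 (path length 9)

Answer: 9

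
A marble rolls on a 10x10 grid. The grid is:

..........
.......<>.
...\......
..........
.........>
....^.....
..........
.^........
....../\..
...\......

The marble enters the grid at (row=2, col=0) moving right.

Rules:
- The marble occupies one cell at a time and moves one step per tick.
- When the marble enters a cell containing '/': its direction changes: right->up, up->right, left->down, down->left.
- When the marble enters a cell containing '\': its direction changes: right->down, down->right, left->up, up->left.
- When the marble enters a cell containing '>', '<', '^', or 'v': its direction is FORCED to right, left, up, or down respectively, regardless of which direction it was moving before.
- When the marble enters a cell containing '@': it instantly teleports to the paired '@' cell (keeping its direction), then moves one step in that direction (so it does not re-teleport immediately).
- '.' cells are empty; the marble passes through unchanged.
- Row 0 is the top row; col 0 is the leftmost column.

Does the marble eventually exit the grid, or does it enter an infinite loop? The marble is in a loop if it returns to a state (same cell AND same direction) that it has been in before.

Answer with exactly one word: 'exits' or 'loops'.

Step 1: enter (2,0), '.' pass, move right to (2,1)
Step 2: enter (2,1), '.' pass, move right to (2,2)
Step 3: enter (2,2), '.' pass, move right to (2,3)
Step 4: enter (2,3), '\' deflects right->down, move down to (3,3)
Step 5: enter (3,3), '.' pass, move down to (4,3)
Step 6: enter (4,3), '.' pass, move down to (5,3)
Step 7: enter (5,3), '.' pass, move down to (6,3)
Step 8: enter (6,3), '.' pass, move down to (7,3)
Step 9: enter (7,3), '.' pass, move down to (8,3)
Step 10: enter (8,3), '.' pass, move down to (9,3)
Step 11: enter (9,3), '\' deflects down->right, move right to (9,4)
Step 12: enter (9,4), '.' pass, move right to (9,5)
Step 13: enter (9,5), '.' pass, move right to (9,6)
Step 14: enter (9,6), '.' pass, move right to (9,7)
Step 15: enter (9,7), '.' pass, move right to (9,8)
Step 16: enter (9,8), '.' pass, move right to (9,9)
Step 17: enter (9,9), '.' pass, move right to (9,10)
Step 18: at (9,10) — EXIT via right edge, pos 9

Answer: exits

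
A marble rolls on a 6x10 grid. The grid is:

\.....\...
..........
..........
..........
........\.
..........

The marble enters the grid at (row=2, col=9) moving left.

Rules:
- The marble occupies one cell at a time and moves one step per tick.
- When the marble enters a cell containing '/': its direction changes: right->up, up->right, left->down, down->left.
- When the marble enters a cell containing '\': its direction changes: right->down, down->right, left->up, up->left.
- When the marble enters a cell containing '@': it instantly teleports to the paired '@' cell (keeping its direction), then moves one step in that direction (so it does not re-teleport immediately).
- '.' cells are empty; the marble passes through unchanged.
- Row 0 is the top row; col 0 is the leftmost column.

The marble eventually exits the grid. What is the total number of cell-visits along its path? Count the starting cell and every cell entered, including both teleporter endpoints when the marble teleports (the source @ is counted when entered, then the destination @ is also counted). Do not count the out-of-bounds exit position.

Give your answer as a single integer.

Step 1: enter (2,9), '.' pass, move left to (2,8)
Step 2: enter (2,8), '.' pass, move left to (2,7)
Step 3: enter (2,7), '.' pass, move left to (2,6)
Step 4: enter (2,6), '.' pass, move left to (2,5)
Step 5: enter (2,5), '.' pass, move left to (2,4)
Step 6: enter (2,4), '.' pass, move left to (2,3)
Step 7: enter (2,3), '.' pass, move left to (2,2)
Step 8: enter (2,2), '.' pass, move left to (2,1)
Step 9: enter (2,1), '.' pass, move left to (2,0)
Step 10: enter (2,0), '.' pass, move left to (2,-1)
Step 11: at (2,-1) — EXIT via left edge, pos 2
Path length (cell visits): 10

Answer: 10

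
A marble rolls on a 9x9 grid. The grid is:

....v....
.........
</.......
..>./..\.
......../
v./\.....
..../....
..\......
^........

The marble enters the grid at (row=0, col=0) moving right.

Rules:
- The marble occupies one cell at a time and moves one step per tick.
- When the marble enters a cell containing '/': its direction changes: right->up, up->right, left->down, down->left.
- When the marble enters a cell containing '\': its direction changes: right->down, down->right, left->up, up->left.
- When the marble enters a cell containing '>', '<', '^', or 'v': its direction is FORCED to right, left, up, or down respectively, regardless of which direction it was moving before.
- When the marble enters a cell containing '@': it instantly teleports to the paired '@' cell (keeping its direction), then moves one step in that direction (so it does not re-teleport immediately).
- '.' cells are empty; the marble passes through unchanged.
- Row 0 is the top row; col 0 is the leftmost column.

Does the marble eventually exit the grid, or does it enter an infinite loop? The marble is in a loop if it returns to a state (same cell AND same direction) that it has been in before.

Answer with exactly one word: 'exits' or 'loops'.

Step 1: enter (0,0), '.' pass, move right to (0,1)
Step 2: enter (0,1), '.' pass, move right to (0,2)
Step 3: enter (0,2), '.' pass, move right to (0,3)
Step 4: enter (0,3), '.' pass, move right to (0,4)
Step 5: enter (0,4), 'v' forces right->down, move down to (1,4)
Step 6: enter (1,4), '.' pass, move down to (2,4)
Step 7: enter (2,4), '.' pass, move down to (3,4)
Step 8: enter (3,4), '/' deflects down->left, move left to (3,3)
Step 9: enter (3,3), '.' pass, move left to (3,2)
Step 10: enter (3,2), '>' forces left->right, move right to (3,3)
Step 11: enter (3,3), '.' pass, move right to (3,4)
Step 12: enter (3,4), '/' deflects right->up, move up to (2,4)
Step 13: enter (2,4), '.' pass, move up to (1,4)
Step 14: enter (1,4), '.' pass, move up to (0,4)
Step 15: enter (0,4), 'v' forces up->down, move down to (1,4)
Step 16: at (1,4) dir=down — LOOP DETECTED (seen before)

Answer: loops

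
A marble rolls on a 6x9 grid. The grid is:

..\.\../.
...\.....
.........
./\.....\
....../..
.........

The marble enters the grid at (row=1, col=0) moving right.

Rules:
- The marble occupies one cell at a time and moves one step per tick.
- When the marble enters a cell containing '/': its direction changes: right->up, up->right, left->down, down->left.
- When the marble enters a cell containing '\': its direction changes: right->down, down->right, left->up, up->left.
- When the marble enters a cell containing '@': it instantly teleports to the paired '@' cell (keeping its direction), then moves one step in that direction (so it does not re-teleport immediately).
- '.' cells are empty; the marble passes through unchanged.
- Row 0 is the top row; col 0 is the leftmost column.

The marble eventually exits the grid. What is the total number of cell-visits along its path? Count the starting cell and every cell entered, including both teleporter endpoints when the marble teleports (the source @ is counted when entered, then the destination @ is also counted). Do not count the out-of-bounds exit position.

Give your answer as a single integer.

Answer: 8

Derivation:
Step 1: enter (1,0), '.' pass, move right to (1,1)
Step 2: enter (1,1), '.' pass, move right to (1,2)
Step 3: enter (1,2), '.' pass, move right to (1,3)
Step 4: enter (1,3), '\' deflects right->down, move down to (2,3)
Step 5: enter (2,3), '.' pass, move down to (3,3)
Step 6: enter (3,3), '.' pass, move down to (4,3)
Step 7: enter (4,3), '.' pass, move down to (5,3)
Step 8: enter (5,3), '.' pass, move down to (6,3)
Step 9: at (6,3) — EXIT via bottom edge, pos 3
Path length (cell visits): 8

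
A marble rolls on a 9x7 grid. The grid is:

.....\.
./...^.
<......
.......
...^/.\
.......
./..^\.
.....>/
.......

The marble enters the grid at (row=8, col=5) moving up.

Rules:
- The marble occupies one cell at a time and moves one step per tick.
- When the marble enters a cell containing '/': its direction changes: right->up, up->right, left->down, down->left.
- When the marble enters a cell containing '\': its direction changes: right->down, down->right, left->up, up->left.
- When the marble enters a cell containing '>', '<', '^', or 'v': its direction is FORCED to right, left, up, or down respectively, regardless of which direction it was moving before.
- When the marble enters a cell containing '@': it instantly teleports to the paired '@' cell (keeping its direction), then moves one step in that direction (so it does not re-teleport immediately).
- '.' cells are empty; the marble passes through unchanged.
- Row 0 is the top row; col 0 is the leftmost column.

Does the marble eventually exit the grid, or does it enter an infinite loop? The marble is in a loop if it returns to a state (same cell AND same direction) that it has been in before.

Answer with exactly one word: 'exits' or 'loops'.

Step 1: enter (8,5), '.' pass, move up to (7,5)
Step 2: enter (7,5), '>' forces up->right, move right to (7,6)
Step 3: enter (7,6), '/' deflects right->up, move up to (6,6)
Step 4: enter (6,6), '.' pass, move up to (5,6)
Step 5: enter (5,6), '.' pass, move up to (4,6)
Step 6: enter (4,6), '\' deflects up->left, move left to (4,5)
Step 7: enter (4,5), '.' pass, move left to (4,4)
Step 8: enter (4,4), '/' deflects left->down, move down to (5,4)
Step 9: enter (5,4), '.' pass, move down to (6,4)
Step 10: enter (6,4), '^' forces down->up, move up to (5,4)
Step 11: enter (5,4), '.' pass, move up to (4,4)
Step 12: enter (4,4), '/' deflects up->right, move right to (4,5)
Step 13: enter (4,5), '.' pass, move right to (4,6)
Step 14: enter (4,6), '\' deflects right->down, move down to (5,6)
Step 15: enter (5,6), '.' pass, move down to (6,6)
Step 16: enter (6,6), '.' pass, move down to (7,6)
Step 17: enter (7,6), '/' deflects down->left, move left to (7,5)
Step 18: enter (7,5), '>' forces left->right, move right to (7,6)
Step 19: at (7,6) dir=right — LOOP DETECTED (seen before)

Answer: loops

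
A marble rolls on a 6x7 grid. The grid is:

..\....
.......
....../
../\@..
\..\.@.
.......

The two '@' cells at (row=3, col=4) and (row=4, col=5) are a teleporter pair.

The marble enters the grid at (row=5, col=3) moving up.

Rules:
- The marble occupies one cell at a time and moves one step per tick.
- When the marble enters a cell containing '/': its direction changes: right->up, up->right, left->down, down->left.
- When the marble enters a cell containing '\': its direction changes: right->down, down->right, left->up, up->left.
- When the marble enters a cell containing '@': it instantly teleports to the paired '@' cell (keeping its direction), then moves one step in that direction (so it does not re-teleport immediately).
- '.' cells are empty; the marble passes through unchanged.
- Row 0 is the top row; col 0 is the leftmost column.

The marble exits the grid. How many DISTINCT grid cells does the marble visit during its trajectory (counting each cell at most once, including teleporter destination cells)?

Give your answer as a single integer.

Step 1: enter (5,3), '.' pass, move up to (4,3)
Step 2: enter (4,3), '\' deflects up->left, move left to (4,2)
Step 3: enter (4,2), '.' pass, move left to (4,1)
Step 4: enter (4,1), '.' pass, move left to (4,0)
Step 5: enter (4,0), '\' deflects left->up, move up to (3,0)
Step 6: enter (3,0), '.' pass, move up to (2,0)
Step 7: enter (2,0), '.' pass, move up to (1,0)
Step 8: enter (1,0), '.' pass, move up to (0,0)
Step 9: enter (0,0), '.' pass, move up to (-1,0)
Step 10: at (-1,0) — EXIT via top edge, pos 0
Distinct cells visited: 9 (path length 9)

Answer: 9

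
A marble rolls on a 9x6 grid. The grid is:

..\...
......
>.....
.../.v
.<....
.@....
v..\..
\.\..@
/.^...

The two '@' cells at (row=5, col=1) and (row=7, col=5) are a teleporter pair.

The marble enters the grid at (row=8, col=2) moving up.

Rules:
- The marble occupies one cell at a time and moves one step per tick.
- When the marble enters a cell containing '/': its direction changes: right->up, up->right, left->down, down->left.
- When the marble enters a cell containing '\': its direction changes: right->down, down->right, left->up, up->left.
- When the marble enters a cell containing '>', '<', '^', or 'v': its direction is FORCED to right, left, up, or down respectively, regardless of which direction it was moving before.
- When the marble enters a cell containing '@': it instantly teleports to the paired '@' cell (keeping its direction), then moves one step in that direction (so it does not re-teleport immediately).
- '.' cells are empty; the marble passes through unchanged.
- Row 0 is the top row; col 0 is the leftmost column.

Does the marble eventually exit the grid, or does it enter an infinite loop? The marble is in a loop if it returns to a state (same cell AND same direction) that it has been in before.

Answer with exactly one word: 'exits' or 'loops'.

Answer: loops

Derivation:
Step 1: enter (8,2), '^' forces up->up, move up to (7,2)
Step 2: enter (7,2), '\' deflects up->left, move left to (7,1)
Step 3: enter (7,1), '.' pass, move left to (7,0)
Step 4: enter (7,0), '\' deflects left->up, move up to (6,0)
Step 5: enter (6,0), 'v' forces up->down, move down to (7,0)
Step 6: enter (7,0), '\' deflects down->right, move right to (7,1)
Step 7: enter (7,1), '.' pass, move right to (7,2)
Step 8: enter (7,2), '\' deflects right->down, move down to (8,2)
Step 9: enter (8,2), '^' forces down->up, move up to (7,2)
Step 10: at (7,2) dir=up — LOOP DETECTED (seen before)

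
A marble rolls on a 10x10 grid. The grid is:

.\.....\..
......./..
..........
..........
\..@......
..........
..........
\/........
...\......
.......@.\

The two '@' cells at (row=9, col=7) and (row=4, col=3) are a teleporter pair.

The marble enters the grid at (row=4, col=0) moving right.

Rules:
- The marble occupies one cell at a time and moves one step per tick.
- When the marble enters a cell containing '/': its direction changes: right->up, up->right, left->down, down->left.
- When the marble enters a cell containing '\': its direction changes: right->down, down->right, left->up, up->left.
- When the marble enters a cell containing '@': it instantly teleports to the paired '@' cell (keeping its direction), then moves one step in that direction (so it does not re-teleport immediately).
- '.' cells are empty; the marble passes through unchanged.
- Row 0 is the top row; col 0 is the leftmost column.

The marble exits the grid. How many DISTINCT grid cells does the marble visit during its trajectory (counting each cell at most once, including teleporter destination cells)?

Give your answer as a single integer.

Answer: 13

Derivation:
Step 1: enter (4,0), '\' deflects right->down, move down to (5,0)
Step 2: enter (5,0), '.' pass, move down to (6,0)
Step 3: enter (6,0), '.' pass, move down to (7,0)
Step 4: enter (7,0), '\' deflects down->right, move right to (7,1)
Step 5: enter (7,1), '/' deflects right->up, move up to (6,1)
Step 6: enter (6,1), '.' pass, move up to (5,1)
Step 7: enter (5,1), '.' pass, move up to (4,1)
Step 8: enter (4,1), '.' pass, move up to (3,1)
Step 9: enter (3,1), '.' pass, move up to (2,1)
Step 10: enter (2,1), '.' pass, move up to (1,1)
Step 11: enter (1,1), '.' pass, move up to (0,1)
Step 12: enter (0,1), '\' deflects up->left, move left to (0,0)
Step 13: enter (0,0), '.' pass, move left to (0,-1)
Step 14: at (0,-1) — EXIT via left edge, pos 0
Distinct cells visited: 13 (path length 13)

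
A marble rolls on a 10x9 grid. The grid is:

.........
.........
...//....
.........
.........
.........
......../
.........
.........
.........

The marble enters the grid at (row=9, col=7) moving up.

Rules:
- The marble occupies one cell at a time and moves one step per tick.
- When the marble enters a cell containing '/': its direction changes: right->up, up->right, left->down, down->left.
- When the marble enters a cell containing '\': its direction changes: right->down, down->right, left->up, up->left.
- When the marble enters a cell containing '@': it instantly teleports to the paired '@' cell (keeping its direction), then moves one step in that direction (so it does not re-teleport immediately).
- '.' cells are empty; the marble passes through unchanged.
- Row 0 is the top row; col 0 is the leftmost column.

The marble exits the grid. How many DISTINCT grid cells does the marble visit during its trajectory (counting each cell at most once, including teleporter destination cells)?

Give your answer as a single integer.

Step 1: enter (9,7), '.' pass, move up to (8,7)
Step 2: enter (8,7), '.' pass, move up to (7,7)
Step 3: enter (7,7), '.' pass, move up to (6,7)
Step 4: enter (6,7), '.' pass, move up to (5,7)
Step 5: enter (5,7), '.' pass, move up to (4,7)
Step 6: enter (4,7), '.' pass, move up to (3,7)
Step 7: enter (3,7), '.' pass, move up to (2,7)
Step 8: enter (2,7), '.' pass, move up to (1,7)
Step 9: enter (1,7), '.' pass, move up to (0,7)
Step 10: enter (0,7), '.' pass, move up to (-1,7)
Step 11: at (-1,7) — EXIT via top edge, pos 7
Distinct cells visited: 10 (path length 10)

Answer: 10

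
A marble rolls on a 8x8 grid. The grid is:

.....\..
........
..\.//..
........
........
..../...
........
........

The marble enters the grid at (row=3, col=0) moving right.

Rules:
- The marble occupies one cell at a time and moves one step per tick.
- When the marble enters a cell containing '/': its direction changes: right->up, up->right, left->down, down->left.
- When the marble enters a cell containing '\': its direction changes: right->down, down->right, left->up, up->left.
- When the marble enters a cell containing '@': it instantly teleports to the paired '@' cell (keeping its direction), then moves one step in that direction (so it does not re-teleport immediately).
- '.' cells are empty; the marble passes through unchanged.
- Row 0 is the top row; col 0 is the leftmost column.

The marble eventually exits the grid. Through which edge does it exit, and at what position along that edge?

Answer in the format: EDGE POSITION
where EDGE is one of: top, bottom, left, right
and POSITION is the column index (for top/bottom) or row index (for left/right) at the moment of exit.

Answer: right 3

Derivation:
Step 1: enter (3,0), '.' pass, move right to (3,1)
Step 2: enter (3,1), '.' pass, move right to (3,2)
Step 3: enter (3,2), '.' pass, move right to (3,3)
Step 4: enter (3,3), '.' pass, move right to (3,4)
Step 5: enter (3,4), '.' pass, move right to (3,5)
Step 6: enter (3,5), '.' pass, move right to (3,6)
Step 7: enter (3,6), '.' pass, move right to (3,7)
Step 8: enter (3,7), '.' pass, move right to (3,8)
Step 9: at (3,8) — EXIT via right edge, pos 3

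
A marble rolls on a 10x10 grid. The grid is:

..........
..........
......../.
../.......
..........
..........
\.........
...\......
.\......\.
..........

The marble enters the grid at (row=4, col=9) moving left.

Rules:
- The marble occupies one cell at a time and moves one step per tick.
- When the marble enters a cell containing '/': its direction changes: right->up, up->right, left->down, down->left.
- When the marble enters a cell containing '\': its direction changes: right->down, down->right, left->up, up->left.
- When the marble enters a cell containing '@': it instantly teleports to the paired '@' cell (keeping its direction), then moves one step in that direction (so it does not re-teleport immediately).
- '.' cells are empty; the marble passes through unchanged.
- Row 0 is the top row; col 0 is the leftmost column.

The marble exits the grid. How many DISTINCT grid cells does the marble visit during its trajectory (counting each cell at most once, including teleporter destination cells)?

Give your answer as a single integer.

Step 1: enter (4,9), '.' pass, move left to (4,8)
Step 2: enter (4,8), '.' pass, move left to (4,7)
Step 3: enter (4,7), '.' pass, move left to (4,6)
Step 4: enter (4,6), '.' pass, move left to (4,5)
Step 5: enter (4,5), '.' pass, move left to (4,4)
Step 6: enter (4,4), '.' pass, move left to (4,3)
Step 7: enter (4,3), '.' pass, move left to (4,2)
Step 8: enter (4,2), '.' pass, move left to (4,1)
Step 9: enter (4,1), '.' pass, move left to (4,0)
Step 10: enter (4,0), '.' pass, move left to (4,-1)
Step 11: at (4,-1) — EXIT via left edge, pos 4
Distinct cells visited: 10 (path length 10)

Answer: 10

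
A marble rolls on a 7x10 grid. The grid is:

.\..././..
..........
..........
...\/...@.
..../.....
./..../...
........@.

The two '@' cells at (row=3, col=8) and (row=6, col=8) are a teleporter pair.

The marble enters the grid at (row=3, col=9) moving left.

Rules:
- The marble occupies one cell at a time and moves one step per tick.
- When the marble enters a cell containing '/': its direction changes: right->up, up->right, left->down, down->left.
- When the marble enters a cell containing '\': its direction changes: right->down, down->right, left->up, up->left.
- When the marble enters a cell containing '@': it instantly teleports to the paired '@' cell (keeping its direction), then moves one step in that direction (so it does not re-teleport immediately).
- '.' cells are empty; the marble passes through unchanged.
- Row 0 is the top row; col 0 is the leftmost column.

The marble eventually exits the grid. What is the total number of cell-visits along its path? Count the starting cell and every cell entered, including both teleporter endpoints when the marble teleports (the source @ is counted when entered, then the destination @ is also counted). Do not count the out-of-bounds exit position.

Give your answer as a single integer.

Answer: 11

Derivation:
Step 1: enter (3,9), '.' pass, move left to (3,8)
Step 2: enter (3,8), '@' teleport (3,8)->(6,8), also enter (6,8), move left to (6,7)
Step 3: enter (6,7), '.' pass, move left to (6,6)
Step 4: enter (6,6), '.' pass, move left to (6,5)
Step 5: enter (6,5), '.' pass, move left to (6,4)
Step 6: enter (6,4), '.' pass, move left to (6,3)
Step 7: enter (6,3), '.' pass, move left to (6,2)
Step 8: enter (6,2), '.' pass, move left to (6,1)
Step 9: enter (6,1), '.' pass, move left to (6,0)
Step 10: enter (6,0), '.' pass, move left to (6,-1)
Step 11: at (6,-1) — EXIT via left edge, pos 6
Path length (cell visits): 11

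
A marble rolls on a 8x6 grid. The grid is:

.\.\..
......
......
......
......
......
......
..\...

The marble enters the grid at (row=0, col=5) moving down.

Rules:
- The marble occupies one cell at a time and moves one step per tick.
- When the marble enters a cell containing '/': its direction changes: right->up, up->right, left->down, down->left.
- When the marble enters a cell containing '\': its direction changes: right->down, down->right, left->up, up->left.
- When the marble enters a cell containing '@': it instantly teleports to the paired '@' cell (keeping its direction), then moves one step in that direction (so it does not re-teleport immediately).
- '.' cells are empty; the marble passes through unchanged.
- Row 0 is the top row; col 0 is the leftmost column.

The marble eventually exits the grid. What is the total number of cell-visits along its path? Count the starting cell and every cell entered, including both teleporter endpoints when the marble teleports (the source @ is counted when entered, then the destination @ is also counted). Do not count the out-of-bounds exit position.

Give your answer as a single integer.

Answer: 8

Derivation:
Step 1: enter (0,5), '.' pass, move down to (1,5)
Step 2: enter (1,5), '.' pass, move down to (2,5)
Step 3: enter (2,5), '.' pass, move down to (3,5)
Step 4: enter (3,5), '.' pass, move down to (4,5)
Step 5: enter (4,5), '.' pass, move down to (5,5)
Step 6: enter (5,5), '.' pass, move down to (6,5)
Step 7: enter (6,5), '.' pass, move down to (7,5)
Step 8: enter (7,5), '.' pass, move down to (8,5)
Step 9: at (8,5) — EXIT via bottom edge, pos 5
Path length (cell visits): 8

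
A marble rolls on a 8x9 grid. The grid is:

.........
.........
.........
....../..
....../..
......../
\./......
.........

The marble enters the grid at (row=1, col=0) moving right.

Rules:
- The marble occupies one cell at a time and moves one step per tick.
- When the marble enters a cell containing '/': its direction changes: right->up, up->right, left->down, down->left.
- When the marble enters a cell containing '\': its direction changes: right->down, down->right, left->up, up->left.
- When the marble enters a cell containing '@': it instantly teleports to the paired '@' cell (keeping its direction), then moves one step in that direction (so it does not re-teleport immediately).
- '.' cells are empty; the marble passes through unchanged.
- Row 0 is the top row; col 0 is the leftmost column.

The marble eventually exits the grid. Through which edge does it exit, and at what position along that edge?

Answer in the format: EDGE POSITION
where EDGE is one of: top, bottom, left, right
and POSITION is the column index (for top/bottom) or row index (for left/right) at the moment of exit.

Answer: right 1

Derivation:
Step 1: enter (1,0), '.' pass, move right to (1,1)
Step 2: enter (1,1), '.' pass, move right to (1,2)
Step 3: enter (1,2), '.' pass, move right to (1,3)
Step 4: enter (1,3), '.' pass, move right to (1,4)
Step 5: enter (1,4), '.' pass, move right to (1,5)
Step 6: enter (1,5), '.' pass, move right to (1,6)
Step 7: enter (1,6), '.' pass, move right to (1,7)
Step 8: enter (1,7), '.' pass, move right to (1,8)
Step 9: enter (1,8), '.' pass, move right to (1,9)
Step 10: at (1,9) — EXIT via right edge, pos 1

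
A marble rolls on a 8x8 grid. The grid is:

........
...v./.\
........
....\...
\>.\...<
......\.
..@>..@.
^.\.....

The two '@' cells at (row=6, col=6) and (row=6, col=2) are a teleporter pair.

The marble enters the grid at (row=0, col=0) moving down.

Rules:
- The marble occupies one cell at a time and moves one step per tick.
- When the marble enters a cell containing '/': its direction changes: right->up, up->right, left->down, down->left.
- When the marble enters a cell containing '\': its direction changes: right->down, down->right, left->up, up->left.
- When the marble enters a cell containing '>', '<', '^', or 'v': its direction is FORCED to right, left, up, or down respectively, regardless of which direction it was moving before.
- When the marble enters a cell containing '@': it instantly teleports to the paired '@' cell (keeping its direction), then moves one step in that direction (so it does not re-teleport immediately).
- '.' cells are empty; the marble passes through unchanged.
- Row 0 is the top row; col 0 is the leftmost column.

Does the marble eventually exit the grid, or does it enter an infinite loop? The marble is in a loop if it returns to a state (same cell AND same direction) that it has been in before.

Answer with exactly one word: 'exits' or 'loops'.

Step 1: enter (0,0), '.' pass, move down to (1,0)
Step 2: enter (1,0), '.' pass, move down to (2,0)
Step 3: enter (2,0), '.' pass, move down to (3,0)
Step 4: enter (3,0), '.' pass, move down to (4,0)
Step 5: enter (4,0), '\' deflects down->right, move right to (4,1)
Step 6: enter (4,1), '>' forces right->right, move right to (4,2)
Step 7: enter (4,2), '.' pass, move right to (4,3)
Step 8: enter (4,3), '\' deflects right->down, move down to (5,3)
Step 9: enter (5,3), '.' pass, move down to (6,3)
Step 10: enter (6,3), '>' forces down->right, move right to (6,4)
Step 11: enter (6,4), '.' pass, move right to (6,5)
Step 12: enter (6,5), '.' pass, move right to (6,6)
Step 13: enter (6,6), '@' teleport (6,6)->(6,2), also enter (6,2), move right to (6,3)
Step 14: enter (6,3), '>' forces right->right, move right to (6,4)
Step 15: at (6,4) dir=right — LOOP DETECTED (seen before)

Answer: loops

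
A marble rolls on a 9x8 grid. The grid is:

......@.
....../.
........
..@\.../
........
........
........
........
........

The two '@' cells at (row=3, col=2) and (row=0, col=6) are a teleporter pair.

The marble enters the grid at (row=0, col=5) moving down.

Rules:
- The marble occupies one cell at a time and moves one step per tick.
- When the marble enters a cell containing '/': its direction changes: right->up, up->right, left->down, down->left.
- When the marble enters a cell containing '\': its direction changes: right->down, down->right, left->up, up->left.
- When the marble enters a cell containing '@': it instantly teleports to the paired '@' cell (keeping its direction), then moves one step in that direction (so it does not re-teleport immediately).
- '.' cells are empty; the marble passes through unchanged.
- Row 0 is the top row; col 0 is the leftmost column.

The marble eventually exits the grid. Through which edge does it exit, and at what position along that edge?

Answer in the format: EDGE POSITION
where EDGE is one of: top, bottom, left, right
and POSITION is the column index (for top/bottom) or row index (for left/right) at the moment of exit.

Answer: bottom 5

Derivation:
Step 1: enter (0,5), '.' pass, move down to (1,5)
Step 2: enter (1,5), '.' pass, move down to (2,5)
Step 3: enter (2,5), '.' pass, move down to (3,5)
Step 4: enter (3,5), '.' pass, move down to (4,5)
Step 5: enter (4,5), '.' pass, move down to (5,5)
Step 6: enter (5,5), '.' pass, move down to (6,5)
Step 7: enter (6,5), '.' pass, move down to (7,5)
Step 8: enter (7,5), '.' pass, move down to (8,5)
Step 9: enter (8,5), '.' pass, move down to (9,5)
Step 10: at (9,5) — EXIT via bottom edge, pos 5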